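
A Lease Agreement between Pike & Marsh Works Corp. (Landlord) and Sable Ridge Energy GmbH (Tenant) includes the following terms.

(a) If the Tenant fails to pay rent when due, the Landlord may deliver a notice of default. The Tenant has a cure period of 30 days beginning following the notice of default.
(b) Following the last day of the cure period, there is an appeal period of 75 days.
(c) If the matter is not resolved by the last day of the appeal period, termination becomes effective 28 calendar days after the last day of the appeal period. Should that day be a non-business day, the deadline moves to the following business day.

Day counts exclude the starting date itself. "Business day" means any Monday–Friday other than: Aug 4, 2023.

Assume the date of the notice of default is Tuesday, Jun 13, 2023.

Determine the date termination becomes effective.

Oct 24, 2023

The last day of the cure period: Jun 13, 2023 + 30 days = Jul 13, 2023.
The last day of the appeal period: Jul 13, 2023 + 75 days = Sep 26, 2023.
Adding 28 calendar days to Sep 26, 2023 gives Oct 24, 2023, which is the date termination becomes effective. Oct 24, 2023 is a Tuesday and is not a listed holiday, so no roll-forward applies.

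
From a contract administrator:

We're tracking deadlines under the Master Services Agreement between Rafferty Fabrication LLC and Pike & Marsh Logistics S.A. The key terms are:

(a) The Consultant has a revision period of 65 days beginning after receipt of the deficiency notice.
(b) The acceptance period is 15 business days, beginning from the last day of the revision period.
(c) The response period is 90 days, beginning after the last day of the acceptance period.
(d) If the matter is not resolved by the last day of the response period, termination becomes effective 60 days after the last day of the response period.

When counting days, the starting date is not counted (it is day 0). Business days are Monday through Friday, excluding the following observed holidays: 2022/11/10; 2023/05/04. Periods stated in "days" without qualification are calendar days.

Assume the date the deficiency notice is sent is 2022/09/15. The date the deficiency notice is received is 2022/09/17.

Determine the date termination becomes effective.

2023/05/11

The last day of the revision period: 2022/09/17 + 65 days = 2022/11/21.
From Monday, 2022/11/21, 15 business days (Nov 22, Nov 23, Nov 24, Nov 25, …, Dec 8, Dec 9, Dec 12, skipping weekends) brings us to Monday, 2022/12/12, which is the last day of the acceptance period.
The last day of the response period: 2022/12/12 + 90 days = 2023/03/12.
The date termination becomes effective: 2023/03/12 + 60 days = 2023/05/11.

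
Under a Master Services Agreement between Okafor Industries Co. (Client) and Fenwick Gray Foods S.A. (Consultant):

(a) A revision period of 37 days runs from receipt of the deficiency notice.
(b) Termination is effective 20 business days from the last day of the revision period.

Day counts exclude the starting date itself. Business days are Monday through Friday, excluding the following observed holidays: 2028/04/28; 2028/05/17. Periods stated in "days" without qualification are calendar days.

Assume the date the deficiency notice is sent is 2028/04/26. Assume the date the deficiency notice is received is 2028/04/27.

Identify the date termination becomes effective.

2028/06/30

Adding 37 calendar days to 2028/04/27 gives 2028/06/03, which is the last day of the revision period.
The date termination becomes effective: counting 20 business days from Saturday, 2028/06/03 (Jun 5, Jun 6, Jun 7, Jun 8, …, Jun 28, Jun 29, Jun 30, skipping weekends) reaches Friday, 2028/06/30.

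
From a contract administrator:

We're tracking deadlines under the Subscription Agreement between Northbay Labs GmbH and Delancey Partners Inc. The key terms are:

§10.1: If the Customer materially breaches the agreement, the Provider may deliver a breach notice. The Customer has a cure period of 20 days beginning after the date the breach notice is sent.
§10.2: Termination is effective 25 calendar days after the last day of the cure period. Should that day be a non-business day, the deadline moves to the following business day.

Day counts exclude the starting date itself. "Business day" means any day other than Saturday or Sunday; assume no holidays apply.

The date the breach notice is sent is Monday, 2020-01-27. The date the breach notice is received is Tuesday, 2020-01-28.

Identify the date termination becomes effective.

Adding 20 calendar days to 2020-01-27 gives 2020-02-16, which is the last day of the cure period.
The date termination becomes effective: 25 calendar days after 2020-02-16 is 2020-03-12. 2020-03-12 is a Thursday, so no roll-forward applies.

2020-03-12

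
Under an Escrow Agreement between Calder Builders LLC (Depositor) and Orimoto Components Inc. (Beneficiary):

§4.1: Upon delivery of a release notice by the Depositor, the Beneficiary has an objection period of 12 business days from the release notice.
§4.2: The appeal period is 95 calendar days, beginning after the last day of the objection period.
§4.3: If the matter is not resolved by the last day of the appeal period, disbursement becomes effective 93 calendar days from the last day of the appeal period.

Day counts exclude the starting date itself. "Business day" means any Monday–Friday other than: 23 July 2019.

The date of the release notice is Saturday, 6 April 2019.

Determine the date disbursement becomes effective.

The last day of the objection period: 12 business days after Saturday, 6 April 2019, skipping weekends — Apr 8, Apr 9, Apr 10, Apr 11, …, Apr 19, Apr 22, Apr 23 — lands on Tuesday, 23 April 2019.
Adding 95 calendar days to 23 April 2019 gives 27 July 2019, which is the last day of the appeal period.
The date disbursement becomes effective: 93 calendar days after 27 July 2019 is 28 October 2019.

28 October 2019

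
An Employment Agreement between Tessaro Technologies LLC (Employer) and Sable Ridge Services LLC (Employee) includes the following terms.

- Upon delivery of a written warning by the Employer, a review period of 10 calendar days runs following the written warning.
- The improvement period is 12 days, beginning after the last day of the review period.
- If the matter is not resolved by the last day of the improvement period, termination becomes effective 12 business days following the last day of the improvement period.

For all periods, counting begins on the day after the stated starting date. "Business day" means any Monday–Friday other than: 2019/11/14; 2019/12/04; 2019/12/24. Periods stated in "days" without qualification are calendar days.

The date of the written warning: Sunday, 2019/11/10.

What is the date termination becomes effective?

2019/12/19

The last day of the review period: 10 calendar days after 2019/11/10 is 2019/11/20.
The last day of the improvement period: 2019/11/20 + 12 days = 2019/12/02.
From Monday, 2019/12/02, 12 business days (Dec 3, Dec 5, Dec 6, Dec 9, …, Dec 17, Dec 18, Dec 19, skipping weekends and the listed holiday on Dec 4) brings us to Thursday, 2019/12/19, which is the date termination becomes effective.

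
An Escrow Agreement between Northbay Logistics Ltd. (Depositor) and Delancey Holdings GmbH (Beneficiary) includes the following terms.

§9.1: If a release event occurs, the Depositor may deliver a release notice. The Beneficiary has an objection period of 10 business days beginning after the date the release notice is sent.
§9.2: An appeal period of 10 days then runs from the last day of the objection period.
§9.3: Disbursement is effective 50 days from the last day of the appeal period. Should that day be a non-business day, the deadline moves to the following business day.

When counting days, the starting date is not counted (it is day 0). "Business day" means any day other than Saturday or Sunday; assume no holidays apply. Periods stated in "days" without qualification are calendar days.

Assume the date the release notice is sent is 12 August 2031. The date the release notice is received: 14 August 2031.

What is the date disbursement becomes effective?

From Tuesday, 12 August 2031, 10 business days (Aug 13, Aug 14, Aug 15, Aug 18, Aug 19, Aug 20, Aug 21, Aug 22, Aug 25, Aug 26, skipping weekends) brings us to Tuesday, 26 August 2031, which is the last day of the objection period.
Adding 10 calendar days to 26 August 2031 gives 5 September 2031, which is the last day of the appeal period.
The date disbursement becomes effective: 5 September 2031 + 50 days = 25 October 2031. That falls on a Saturday, so it rolls to the next business day, Monday, 27 October 2031.

27 October 2031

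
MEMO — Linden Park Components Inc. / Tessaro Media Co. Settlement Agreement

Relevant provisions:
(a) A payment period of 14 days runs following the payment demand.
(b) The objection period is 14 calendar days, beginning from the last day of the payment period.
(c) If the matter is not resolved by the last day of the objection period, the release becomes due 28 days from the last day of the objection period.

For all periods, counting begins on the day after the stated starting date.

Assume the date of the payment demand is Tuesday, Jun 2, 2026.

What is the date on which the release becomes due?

Adding 14 calendar days to Jun 2, 2026 gives Jun 16, 2026, which is the last day of the payment period.
The last day of the objection period: 14 calendar days after Jun 16, 2026 is Jun 30, 2026.
Adding 28 calendar days to Jun 30, 2026 gives Jul 28, 2026, which is the date on which the release becomes due.

Jul 28, 2026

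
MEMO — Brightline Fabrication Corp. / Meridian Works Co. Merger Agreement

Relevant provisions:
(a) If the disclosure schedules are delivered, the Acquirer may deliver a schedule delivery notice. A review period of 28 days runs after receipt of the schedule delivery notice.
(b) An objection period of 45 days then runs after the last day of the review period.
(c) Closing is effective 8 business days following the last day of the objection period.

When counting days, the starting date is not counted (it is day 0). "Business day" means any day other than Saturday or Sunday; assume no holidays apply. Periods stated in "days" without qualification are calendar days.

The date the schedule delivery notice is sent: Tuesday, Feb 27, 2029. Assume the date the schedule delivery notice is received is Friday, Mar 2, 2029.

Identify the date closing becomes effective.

Adding 28 calendar days to Mar 2, 2029 gives Mar 30, 2029, which is the last day of the review period.
The last day of the objection period: Mar 30, 2029 + 45 days = May 14, 2029.
The date closing becomes effective: counting 8 business days from Monday, May 14, 2029 (May 15, May 16, May 17, May 18, May 21, May 22, May 23, May 24, skipping weekends) reaches Thursday, May 24, 2029.

May 24, 2029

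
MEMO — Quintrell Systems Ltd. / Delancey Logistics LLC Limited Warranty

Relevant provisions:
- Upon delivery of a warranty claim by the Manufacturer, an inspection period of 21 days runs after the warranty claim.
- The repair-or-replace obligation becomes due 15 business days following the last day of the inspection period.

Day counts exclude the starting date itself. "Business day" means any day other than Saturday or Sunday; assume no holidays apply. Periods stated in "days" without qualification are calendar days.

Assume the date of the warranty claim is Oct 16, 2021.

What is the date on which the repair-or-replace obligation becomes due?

The last day of the inspection period: Oct 16, 2021 + 21 days = Nov 6, 2021.
From Saturday, Nov 6, 2021, 15 business days (Nov 8, Nov 9, Nov 10, Nov 11, …, Nov 24, Nov 25, Nov 26, skipping weekends) brings us to Friday, Nov 26, 2021, which is the date on which the repair-or-replace obligation becomes due.

Nov 26, 2021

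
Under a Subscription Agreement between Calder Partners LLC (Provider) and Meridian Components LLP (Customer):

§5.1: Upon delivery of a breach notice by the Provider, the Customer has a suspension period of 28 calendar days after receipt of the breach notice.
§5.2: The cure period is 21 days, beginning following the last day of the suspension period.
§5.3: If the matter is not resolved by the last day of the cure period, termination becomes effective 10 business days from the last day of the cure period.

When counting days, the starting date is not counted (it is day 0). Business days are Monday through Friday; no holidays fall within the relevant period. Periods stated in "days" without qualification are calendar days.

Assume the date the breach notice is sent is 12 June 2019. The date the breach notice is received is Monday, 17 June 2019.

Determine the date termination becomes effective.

19 August 2019

The last day of the suspension period: 17 June 2019 + 28 days = 15 July 2019.
The last day of the cure period: 15 July 2019 + 21 days = 5 August 2019.
The date termination becomes effective: counting 10 business days from Monday, 5 August 2019 (Aug 6, Aug 7, Aug 8, Aug 9, Aug 12, Aug 13, Aug 14, Aug 15, Aug 16, Aug 19, skipping weekends) reaches Monday, 19 August 2019.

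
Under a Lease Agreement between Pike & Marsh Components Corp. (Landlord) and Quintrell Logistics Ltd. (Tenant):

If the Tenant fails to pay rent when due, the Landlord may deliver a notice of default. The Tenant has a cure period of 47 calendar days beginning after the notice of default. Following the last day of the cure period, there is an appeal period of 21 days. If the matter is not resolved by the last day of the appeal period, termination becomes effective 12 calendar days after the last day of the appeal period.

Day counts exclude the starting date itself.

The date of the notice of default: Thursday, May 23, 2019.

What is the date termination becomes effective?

Aug 11, 2019

Adding 47 calendar days to May 23, 2019 gives Jul 9, 2019, which is the last day of the cure period.
Adding 21 calendar days to Jul 9, 2019 gives Jul 30, 2019, which is the last day of the appeal period.
The date termination becomes effective: Jul 30, 2019 + 12 days = Aug 11, 2019.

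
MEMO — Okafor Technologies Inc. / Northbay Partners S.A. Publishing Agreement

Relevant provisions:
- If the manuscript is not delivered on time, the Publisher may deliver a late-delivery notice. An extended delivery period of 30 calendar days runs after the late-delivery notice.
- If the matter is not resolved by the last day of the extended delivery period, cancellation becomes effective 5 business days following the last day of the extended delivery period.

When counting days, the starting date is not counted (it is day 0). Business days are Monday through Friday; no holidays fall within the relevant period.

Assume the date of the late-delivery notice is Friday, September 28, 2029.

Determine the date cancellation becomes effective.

The last day of the extended delivery period: 30 calendar days after September 28, 2029 is October 28, 2029.
The date cancellation becomes effective: 5 business days after Sunday, October 28, 2029, skipping weekends — Oct 29, Oct 30, Oct 31, Nov 1, Nov 2 — lands on Friday, November 2, 2029.

November 2, 2029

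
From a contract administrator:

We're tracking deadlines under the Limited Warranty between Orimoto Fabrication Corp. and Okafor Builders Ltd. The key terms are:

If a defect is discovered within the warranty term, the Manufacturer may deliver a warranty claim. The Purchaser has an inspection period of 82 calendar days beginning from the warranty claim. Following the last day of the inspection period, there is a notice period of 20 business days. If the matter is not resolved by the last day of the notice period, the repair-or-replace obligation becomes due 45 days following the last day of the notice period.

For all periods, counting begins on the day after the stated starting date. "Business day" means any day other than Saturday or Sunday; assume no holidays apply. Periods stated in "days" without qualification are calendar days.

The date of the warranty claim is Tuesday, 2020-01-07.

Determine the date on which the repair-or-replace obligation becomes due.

The last day of the inspection period: 2020-01-07 + 82 days = 2020-03-29.
The last day of the notice period: counting 20 business days from Sunday, 2020-03-29 (Mar 30, Mar 31, Apr 1, Apr 2, …, Apr 22, Apr 23, Apr 24, skipping weekends) reaches Friday, 2020-04-24.
Adding 45 calendar days to 2020-04-24 gives 2020-06-08, which is the date on which the repair-or-replace obligation becomes due.

2020-06-08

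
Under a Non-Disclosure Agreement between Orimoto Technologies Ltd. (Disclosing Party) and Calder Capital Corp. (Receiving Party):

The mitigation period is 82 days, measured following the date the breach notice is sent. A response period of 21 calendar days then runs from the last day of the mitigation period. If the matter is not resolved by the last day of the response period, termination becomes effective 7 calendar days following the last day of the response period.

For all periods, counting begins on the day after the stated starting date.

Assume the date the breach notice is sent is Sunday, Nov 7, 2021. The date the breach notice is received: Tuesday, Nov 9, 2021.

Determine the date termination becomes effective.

The last day of the mitigation period: 82 calendar days after Nov 7, 2021 is Jan 28, 2022.
The last day of the response period: 21 calendar days after Jan 28, 2022 is Feb 18, 2022.
The date termination becomes effective: 7 calendar days after Feb 18, 2022 is Feb 25, 2022.

Feb 25, 2022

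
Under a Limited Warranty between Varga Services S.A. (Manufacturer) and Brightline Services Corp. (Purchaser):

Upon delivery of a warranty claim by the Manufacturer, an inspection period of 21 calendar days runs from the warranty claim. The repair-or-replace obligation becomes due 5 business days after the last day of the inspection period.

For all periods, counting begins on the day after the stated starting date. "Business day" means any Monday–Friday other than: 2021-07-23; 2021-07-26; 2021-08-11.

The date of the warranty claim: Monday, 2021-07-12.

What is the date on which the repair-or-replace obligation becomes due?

2021-08-09

Adding 21 calendar days to 2021-07-12 gives 2021-08-02, which is the last day of the inspection period.
From Monday, 2021-08-02, 5 business days (Aug 3, Aug 4, Aug 5, Aug 6, Aug 9, skipping weekends) brings us to Monday, 2021-08-09, which is the date on which the repair-or-replace obligation becomes due.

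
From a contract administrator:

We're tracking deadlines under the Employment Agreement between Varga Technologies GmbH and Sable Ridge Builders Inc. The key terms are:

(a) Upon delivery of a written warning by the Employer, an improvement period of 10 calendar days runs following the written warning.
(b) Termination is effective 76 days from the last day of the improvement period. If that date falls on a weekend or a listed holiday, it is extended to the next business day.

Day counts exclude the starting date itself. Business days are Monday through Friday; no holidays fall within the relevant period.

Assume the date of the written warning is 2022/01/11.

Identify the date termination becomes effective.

2022/04/07

Adding 10 calendar days to 2022/01/11 gives 2022/01/21, which is the last day of the improvement period.
The date termination becomes effective: 2022/01/21 + 76 days = 2022/04/07. 2022/04/07 is a Thursday, so no roll-forward applies.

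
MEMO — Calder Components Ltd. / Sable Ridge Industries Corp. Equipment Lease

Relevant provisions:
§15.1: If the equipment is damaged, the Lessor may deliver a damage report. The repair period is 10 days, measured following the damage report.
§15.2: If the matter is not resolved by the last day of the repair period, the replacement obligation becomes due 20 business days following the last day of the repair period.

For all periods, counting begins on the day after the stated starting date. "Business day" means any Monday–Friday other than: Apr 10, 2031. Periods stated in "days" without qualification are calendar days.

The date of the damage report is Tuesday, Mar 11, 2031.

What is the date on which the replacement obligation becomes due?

Apr 21, 2031

Adding 10 calendar days to Mar 11, 2031 gives Mar 21, 2031, which is the last day of the repair period.
From Friday, Mar 21, 2031, 20 business days (Mar 24, Mar 25, Mar 26, Mar 27, …, Apr 17, Apr 18, Apr 21, skipping weekends and the listed holiday on Apr 10) brings us to Monday, Apr 21, 2031, which is the date on which the replacement obligation becomes due.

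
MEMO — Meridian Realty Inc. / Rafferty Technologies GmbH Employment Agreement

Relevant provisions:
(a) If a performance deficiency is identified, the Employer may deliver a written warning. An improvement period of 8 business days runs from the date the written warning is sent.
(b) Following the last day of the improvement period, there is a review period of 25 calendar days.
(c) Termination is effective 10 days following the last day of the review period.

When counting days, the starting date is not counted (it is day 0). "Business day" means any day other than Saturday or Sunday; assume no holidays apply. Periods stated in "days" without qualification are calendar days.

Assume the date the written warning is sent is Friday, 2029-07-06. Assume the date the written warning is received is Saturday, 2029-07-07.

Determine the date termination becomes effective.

The last day of the improvement period: counting 8 business days from Friday, 2029-07-06 (Jul 9, Jul 10, Jul 11, Jul 12, Jul 13, Jul 16, Jul 17, Jul 18, skipping weekends) reaches Wednesday, 2029-07-18.
The last day of the review period: 25 calendar days after 2029-07-18 is 2029-08-12.
The date termination becomes effective: 2029-08-12 + 10 days = 2029-08-22.

2029-08-22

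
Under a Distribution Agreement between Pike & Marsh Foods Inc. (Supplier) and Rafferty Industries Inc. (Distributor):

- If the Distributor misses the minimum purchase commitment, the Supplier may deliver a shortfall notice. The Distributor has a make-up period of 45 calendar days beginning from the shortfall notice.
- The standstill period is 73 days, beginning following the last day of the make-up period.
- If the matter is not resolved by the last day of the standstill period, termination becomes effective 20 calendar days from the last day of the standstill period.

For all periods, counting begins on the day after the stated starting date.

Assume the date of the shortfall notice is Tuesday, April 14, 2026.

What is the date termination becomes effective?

August 30, 2026

Adding 45 calendar days to April 14, 2026 gives May 29, 2026, which is the last day of the make-up period.
Adding 73 calendar days to May 29, 2026 gives August 10, 2026, which is the last day of the standstill period.
The date termination becomes effective: August 10, 2026 + 20 days = August 30, 2026.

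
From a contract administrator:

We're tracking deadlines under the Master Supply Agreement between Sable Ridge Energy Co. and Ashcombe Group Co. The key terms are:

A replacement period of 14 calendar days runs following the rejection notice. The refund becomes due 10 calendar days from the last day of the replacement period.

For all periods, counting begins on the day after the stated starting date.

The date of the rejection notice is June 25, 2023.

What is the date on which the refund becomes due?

The last day of the replacement period: 14 calendar days after June 25, 2023 is July 9, 2023.
Adding 10 calendar days to July 9, 2023 gives July 19, 2023, which is the date on which the refund becomes due.

July 19, 2023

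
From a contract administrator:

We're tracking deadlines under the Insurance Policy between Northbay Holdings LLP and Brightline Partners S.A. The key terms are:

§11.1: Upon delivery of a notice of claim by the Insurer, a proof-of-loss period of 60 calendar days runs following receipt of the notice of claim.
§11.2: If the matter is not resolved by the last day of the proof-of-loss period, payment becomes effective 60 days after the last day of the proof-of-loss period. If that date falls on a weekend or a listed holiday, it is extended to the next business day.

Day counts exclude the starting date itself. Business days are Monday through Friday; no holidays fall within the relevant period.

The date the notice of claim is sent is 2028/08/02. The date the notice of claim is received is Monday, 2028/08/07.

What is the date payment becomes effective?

2028/12/05

The last day of the proof-of-loss period: 60 calendar days after 2028/08/07 is 2028/10/06.
The date payment becomes effective: 60 calendar days after 2028/10/06 is 2028/12/05. 2028/12/05 is a Tuesday, so no roll-forward applies.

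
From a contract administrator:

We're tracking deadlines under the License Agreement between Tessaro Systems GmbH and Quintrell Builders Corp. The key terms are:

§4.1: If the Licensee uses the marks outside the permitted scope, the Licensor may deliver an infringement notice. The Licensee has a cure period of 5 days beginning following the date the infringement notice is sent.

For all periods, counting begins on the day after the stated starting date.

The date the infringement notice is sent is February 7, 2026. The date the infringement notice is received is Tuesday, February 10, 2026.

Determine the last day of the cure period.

Adding 5 calendar days to February 7, 2026 gives February 12, 2026, which is the last day of the cure period.

February 12, 2026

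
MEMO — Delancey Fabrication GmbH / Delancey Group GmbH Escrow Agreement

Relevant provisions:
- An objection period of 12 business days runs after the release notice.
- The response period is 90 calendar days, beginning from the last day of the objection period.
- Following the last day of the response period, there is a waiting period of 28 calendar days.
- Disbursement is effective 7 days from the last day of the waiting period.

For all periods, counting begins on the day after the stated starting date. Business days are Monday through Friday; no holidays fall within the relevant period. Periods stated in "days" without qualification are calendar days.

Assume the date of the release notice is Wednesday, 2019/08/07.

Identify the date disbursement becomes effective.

From Wednesday, 2019/08/07, 12 business days (Aug 8, Aug 9, Aug 12, Aug 13, …, Aug 21, Aug 22, Aug 23, skipping weekends) brings us to Friday, 2019/08/23, which is the last day of the objection period.
Adding 90 calendar days to 2019/08/23 gives 2019/11/21, which is the last day of the response period.
The last day of the waiting period: 28 calendar days after 2019/11/21 is 2019/12/19.
The date disbursement becomes effective: 2019/12/19 + 7 days = 2019/12/26.

2019/12/26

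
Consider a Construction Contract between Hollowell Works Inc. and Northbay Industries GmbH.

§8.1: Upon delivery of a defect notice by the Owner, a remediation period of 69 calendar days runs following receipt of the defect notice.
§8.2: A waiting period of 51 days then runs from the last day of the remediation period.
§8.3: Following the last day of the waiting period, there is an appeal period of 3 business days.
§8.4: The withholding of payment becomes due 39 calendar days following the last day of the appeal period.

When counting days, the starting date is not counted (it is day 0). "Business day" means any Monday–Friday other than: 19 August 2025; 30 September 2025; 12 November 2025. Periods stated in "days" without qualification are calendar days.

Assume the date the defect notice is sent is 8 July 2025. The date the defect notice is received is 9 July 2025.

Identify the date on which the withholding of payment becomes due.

20 December 2025

The last day of the remediation period: 69 calendar days after 9 July 2025 is 16 September 2025.
The last day of the waiting period: 51 calendar days after 16 September 2025 is 6 November 2025.
The last day of the appeal period: 3 business days after Thursday, 6 November 2025, skipping weekends — Nov 7, Nov 10, Nov 11 — lands on Tuesday, 11 November 2025.
The date on which the withholding of payment becomes due: 11 November 2025 + 39 days = 20 December 2025.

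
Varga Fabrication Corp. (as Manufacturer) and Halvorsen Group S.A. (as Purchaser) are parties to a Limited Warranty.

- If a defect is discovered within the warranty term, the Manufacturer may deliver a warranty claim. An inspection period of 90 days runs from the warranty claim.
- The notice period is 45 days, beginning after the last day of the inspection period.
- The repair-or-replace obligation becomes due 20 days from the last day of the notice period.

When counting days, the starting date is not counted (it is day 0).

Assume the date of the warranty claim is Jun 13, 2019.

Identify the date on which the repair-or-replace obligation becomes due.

The last day of the inspection period: Jun 13, 2019 + 90 days = Sep 11, 2019.
The last day of the notice period: Sep 11, 2019 + 45 days = Oct 26, 2019.
The date on which the repair-or-replace obligation becomes due: Oct 26, 2019 + 20 days = Nov 15, 2019.

Nov 15, 2019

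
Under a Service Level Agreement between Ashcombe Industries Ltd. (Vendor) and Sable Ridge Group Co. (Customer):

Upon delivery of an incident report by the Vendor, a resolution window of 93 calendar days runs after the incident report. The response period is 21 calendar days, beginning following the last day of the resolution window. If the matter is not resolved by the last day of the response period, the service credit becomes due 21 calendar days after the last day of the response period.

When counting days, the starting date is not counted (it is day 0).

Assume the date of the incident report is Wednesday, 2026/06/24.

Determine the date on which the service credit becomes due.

The last day of the resolution window: 2026/06/24 + 93 days = 2026/09/25.
The last day of the response period: 2026/09/25 + 21 days = 2026/10/16.
The date on which the service credit becomes due: 21 calendar days after 2026/10/16 is 2026/11/06.

2026/11/06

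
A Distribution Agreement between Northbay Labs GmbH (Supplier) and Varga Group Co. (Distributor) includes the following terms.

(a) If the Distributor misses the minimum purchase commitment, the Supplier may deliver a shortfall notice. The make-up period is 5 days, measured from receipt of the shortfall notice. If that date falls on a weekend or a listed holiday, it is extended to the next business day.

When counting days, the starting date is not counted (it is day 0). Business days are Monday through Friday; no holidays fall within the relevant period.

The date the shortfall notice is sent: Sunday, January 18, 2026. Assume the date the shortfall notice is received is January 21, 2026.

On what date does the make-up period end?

Adding 5 calendar days to January 21, 2026 gives January 26, 2026, which is the last day of the make-up period. January 26, 2026 is a Monday, so no roll-forward applies.

January 26, 2026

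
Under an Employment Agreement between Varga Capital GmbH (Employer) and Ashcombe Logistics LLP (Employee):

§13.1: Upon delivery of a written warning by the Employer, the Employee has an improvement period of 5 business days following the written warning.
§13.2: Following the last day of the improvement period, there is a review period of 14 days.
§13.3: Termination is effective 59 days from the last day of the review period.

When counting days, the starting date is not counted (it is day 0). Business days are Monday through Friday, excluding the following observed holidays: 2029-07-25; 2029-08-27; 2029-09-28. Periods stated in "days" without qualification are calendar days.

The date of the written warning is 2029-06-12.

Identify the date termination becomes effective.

2029-08-31

The last day of the improvement period: counting 5 business days from Tuesday, 2029-06-12 (Jun 13, Jun 14, Jun 15, Jun 18, Jun 19, skipping weekends) reaches Tuesday, 2029-06-19.
The last day of the review period: 2029-06-19 + 14 days = 2029-07-03.
The date termination becomes effective: 59 calendar days after 2029-07-03 is 2029-08-31.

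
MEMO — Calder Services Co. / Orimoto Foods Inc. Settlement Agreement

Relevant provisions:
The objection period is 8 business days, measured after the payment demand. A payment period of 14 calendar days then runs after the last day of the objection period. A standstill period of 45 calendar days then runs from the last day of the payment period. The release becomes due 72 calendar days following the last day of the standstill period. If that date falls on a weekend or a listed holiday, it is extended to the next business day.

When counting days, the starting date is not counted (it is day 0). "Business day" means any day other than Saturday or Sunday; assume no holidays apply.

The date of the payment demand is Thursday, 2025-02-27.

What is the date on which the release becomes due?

2025-07-21

The last day of the objection period: counting 8 business days from Thursday, 2025-02-27 (Feb 28, Mar 3, Mar 4, Mar 5, Mar 6, Mar 7, Mar 10, Mar 11, skipping weekends) reaches Tuesday, 2025-03-11.
Adding 14 calendar days to 2025-03-11 gives 2025-03-25, which is the last day of the payment period.
The last day of the standstill period: 45 calendar days after 2025-03-25 is 2025-05-09.
The date on which the release becomes due: 72 calendar days after 2025-05-09 is 2025-07-20. That falls on a Sunday, so it rolls to the next business day, Monday, 2025-07-21.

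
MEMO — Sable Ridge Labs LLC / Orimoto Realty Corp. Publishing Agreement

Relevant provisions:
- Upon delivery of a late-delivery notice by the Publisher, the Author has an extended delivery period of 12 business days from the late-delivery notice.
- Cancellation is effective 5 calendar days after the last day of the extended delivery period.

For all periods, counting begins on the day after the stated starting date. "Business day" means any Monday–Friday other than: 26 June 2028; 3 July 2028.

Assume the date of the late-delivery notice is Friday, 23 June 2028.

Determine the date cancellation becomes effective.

18 July 2028

The last day of the extended delivery period: 12 business days after Friday, 23 June 2028, skipping weekends and the listed holidays on Jun 26, Jul 3 — Jun 27, Jun 28, Jun 29, Jun 30, …, Jul 11, Jul 12, Jul 13 — lands on Thursday, 13 July 2028.
The date cancellation becomes effective: 5 calendar days after 13 July 2028 is 18 July 2028.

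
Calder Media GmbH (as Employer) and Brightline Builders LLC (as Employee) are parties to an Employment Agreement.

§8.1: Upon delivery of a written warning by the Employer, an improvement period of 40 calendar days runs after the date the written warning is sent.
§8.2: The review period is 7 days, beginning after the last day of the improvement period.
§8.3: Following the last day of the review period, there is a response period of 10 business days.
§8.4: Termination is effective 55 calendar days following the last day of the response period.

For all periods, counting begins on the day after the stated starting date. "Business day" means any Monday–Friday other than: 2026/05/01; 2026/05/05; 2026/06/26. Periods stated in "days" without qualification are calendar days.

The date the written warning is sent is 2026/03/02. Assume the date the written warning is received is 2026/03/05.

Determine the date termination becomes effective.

The last day of the improvement period: 40 calendar days after 2026/03/02 is 2026/04/11.
The last day of the review period: 7 calendar days after 2026/04/11 is 2026/04/18.
From Saturday, 2026/04/18, 10 business days (Apr 20, Apr 21, Apr 22, Apr 23, Apr 24, Apr 27, Apr 28, Apr 29, Apr 30, May 4, skipping weekends and the listed holiday on May 1) brings us to Monday, 2026/05/04, which is the last day of the response period.
The date termination becomes effective: 55 calendar days after 2026/05/04 is 2026/06/28.

2026/06/28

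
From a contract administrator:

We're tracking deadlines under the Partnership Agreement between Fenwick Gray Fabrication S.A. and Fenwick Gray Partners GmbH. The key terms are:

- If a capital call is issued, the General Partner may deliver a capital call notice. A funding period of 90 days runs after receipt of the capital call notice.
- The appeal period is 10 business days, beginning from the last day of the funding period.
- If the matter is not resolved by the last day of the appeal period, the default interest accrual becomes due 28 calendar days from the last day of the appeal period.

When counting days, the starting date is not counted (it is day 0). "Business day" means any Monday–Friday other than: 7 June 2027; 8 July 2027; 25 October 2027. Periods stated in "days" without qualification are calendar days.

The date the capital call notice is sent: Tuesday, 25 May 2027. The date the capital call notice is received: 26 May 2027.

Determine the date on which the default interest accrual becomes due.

5 October 2027

The last day of the funding period: 26 May 2027 + 90 days = 24 August 2027.
The last day of the appeal period: counting 10 business days from Tuesday, 24 August 2027 (Aug 25, Aug 26, Aug 27, Aug 30, Aug 31, Sep 1, Sep 2, Sep 3, Sep 6, Sep 7, skipping weekends) reaches Tuesday, 7 September 2027.
The date on which the default interest accrual becomes due: 28 calendar days after 7 September 2027 is 5 October 2027.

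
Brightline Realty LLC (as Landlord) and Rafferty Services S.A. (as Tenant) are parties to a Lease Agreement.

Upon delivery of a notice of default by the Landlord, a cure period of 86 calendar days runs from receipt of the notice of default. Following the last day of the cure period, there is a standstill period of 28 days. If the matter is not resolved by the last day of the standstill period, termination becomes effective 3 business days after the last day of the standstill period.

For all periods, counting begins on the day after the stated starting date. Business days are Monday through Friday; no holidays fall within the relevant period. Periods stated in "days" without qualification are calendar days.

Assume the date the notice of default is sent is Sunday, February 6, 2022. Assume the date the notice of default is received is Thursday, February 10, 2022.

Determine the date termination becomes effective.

The last day of the cure period: 86 calendar days after February 10, 2022 is May 7, 2022.
The last day of the standstill period: May 7, 2022 + 28 days = June 4, 2022.
The date termination becomes effective: counting 3 business days from Saturday, June 4, 2022 (Jun 6, Jun 7, Jun 8, skipping weekends) reaches Wednesday, June 8, 2022.

June 8, 2022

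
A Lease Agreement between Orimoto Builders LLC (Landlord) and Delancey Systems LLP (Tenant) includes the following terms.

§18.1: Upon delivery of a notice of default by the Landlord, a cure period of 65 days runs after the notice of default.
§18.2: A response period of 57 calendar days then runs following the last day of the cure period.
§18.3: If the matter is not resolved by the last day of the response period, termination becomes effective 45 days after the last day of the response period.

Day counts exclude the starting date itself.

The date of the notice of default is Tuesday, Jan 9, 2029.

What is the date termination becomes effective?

Jun 25, 2029

Adding 65 calendar days to Jan 9, 2029 gives Mar 15, 2029, which is the last day of the cure period.
The last day of the response period: Mar 15, 2029 + 57 days = May 11, 2029.
Adding 45 calendar days to May 11, 2029 gives Jun 25, 2029, which is the date termination becomes effective.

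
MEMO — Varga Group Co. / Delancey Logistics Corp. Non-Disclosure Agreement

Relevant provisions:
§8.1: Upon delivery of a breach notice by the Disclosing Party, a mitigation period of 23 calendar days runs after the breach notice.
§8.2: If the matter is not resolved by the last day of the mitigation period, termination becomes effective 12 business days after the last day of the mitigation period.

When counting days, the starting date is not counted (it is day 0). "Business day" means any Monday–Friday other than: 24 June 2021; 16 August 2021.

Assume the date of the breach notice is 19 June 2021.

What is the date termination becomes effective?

The last day of the mitigation period: 23 calendar days after 19 June 2021 is 12 July 2021.
The date termination becomes effective: 12 business days after Monday, 12 July 2021, skipping weekends — Jul 13, Jul 14, Jul 15, Jul 16, …, Jul 26, Jul 27, Jul 28 — lands on Wednesday, 28 July 2021.

28 July 2021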